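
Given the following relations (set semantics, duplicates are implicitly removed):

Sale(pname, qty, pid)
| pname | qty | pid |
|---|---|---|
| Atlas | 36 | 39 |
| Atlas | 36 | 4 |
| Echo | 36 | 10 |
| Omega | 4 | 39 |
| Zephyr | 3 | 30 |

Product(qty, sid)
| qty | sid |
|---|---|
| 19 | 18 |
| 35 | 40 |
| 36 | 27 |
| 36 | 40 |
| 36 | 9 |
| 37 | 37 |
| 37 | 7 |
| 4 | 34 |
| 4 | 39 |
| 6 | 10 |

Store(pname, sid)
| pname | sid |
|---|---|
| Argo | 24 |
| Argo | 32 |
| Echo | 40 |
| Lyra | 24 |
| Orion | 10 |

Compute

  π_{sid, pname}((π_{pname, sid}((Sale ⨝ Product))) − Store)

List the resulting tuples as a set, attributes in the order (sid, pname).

{(27, Atlas), (27, Echo), (34, Omega), (39, Omega), (40, Atlas), (9, Atlas), (9, Echo)}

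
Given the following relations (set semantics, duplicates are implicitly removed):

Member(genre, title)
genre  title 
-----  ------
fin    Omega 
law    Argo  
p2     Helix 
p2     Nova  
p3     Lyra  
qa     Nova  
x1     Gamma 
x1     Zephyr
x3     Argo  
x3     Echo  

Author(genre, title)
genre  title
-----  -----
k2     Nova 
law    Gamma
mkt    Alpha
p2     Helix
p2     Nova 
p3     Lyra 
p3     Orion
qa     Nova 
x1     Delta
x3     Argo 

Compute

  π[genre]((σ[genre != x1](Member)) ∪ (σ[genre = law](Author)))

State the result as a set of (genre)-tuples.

{fin, law, p2, p3, qa, x3}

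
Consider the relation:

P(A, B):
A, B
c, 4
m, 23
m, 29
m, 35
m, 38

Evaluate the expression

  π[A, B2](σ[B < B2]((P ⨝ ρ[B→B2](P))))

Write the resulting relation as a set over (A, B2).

{(m, 29), (m, 35), (m, 38)}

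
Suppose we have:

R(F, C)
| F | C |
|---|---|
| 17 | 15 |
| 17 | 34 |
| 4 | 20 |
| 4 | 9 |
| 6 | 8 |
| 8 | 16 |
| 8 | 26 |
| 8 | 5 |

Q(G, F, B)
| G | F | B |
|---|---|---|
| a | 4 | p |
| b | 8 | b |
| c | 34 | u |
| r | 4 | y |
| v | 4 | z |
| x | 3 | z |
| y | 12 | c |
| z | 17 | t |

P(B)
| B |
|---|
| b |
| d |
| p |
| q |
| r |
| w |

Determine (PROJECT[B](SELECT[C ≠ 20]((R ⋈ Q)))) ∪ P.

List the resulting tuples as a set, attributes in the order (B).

Natural join on F: {(17, 15, z, t), (17, 34, z, t), (4, 20, a, p), (4, 20, r, y), (4, 20, v, z), (4, 9, a, p), (4, 9, r, y), (4, 9, v, z), (8, 16, b, b), (8, 26, b, b), (8, 5, b, b)}
Apply σ_{C ≠ 20}; surviving tuples: {(17, 15, z, t), (17, 34, z, t), (4, 9, a, p), (4, 9, r, y), (4, 9, v, z), (8, 16, b, b), (8, 26, b, b), (8, 5, b, b)}
π_{B} gives {b, p, t, y, z} (3 duplicate(s) eliminated).
Taking the union: {b, d, p, q, r, t, w, y, z}

{b, d, p, q, r, t, w, y, z}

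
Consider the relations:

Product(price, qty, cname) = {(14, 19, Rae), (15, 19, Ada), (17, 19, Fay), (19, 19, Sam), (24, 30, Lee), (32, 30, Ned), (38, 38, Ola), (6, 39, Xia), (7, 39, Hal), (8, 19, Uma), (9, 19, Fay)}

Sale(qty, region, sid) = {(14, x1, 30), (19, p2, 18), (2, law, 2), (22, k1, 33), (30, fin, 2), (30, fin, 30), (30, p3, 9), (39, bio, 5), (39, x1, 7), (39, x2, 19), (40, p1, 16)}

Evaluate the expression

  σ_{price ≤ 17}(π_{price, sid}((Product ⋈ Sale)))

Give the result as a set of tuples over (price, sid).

{(14, 18), (15, 18), (17, 18), (6, 19), (6, 5), (6, 7), (7, 19), (7, 5), (7, 7), (8, 18), (9, 18)}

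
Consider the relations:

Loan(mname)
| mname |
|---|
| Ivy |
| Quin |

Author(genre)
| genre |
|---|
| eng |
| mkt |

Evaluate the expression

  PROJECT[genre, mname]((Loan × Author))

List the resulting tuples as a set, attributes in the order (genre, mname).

{(eng, Ivy), (eng, Quin), (mkt, Ivy), (mkt, Quin)}

Loan × Author: Cartesian product, 2·2 = 4 tuples over (mname, genre).
Keep only column(s) genre, mname: {(eng, Ivy), (eng, Quin), (mkt, Ivy), (mkt, Quin)}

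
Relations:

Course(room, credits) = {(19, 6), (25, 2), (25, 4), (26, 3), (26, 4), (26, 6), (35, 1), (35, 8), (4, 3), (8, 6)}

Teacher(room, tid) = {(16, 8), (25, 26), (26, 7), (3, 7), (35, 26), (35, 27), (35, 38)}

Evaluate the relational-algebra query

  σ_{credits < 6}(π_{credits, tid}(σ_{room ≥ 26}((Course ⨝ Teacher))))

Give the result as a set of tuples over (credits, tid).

Joining Course and Teacher on room yields {(25, 2, 26), (25, 4, 26), (26, 3, 7), (26, 4, 7), (26, 6, 7), (35, 1, 26), (35, 1, 27), (35, 1, 38), (35, 8, 26), (35, 8, 27), (35, 8, 38)}.
Filtering on room ≥ 26 leaves {(26, 3, 7), (26, 4, 7), (26, 6, 7), (35, 1, 26), (35, 1, 27), (35, 1, 38), (35, 8, 26), (35, 8, 27), (35, 8, 38)}.
Projecting to credits, tid: {(1, 26), (1, 27), (1, 38), (3, 7), (4, 7), (6, 7), (8, 26), (8, 27), (8, 38)}
Filtering on credits < 6 leaves {(1, 26), (1, 27), (1, 38), (3, 7), (4, 7)}.

{(1, 26), (1, 27), (1, 38), (3, 7), (4, 7)}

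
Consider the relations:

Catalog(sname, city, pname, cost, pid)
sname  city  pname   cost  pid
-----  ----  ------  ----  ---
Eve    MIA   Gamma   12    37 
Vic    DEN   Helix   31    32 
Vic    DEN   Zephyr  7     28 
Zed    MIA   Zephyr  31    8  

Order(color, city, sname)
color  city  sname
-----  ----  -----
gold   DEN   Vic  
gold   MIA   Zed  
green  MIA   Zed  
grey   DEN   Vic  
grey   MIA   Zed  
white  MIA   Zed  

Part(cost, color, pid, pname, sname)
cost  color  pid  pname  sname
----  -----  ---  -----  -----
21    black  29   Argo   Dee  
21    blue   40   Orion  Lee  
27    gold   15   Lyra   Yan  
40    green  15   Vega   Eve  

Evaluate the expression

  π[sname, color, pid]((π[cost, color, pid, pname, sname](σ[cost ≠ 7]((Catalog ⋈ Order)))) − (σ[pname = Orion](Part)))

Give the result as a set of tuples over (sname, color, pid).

{(Vic, gold, 32), (Vic, grey, 32), (Zed, gold, 8), (Zed, green, 8), (Zed, grey, 8), (Zed, white, 8)}

Natural join on sname, city: {(Vic, DEN, Helix, 31, 32, gold), (Vic, DEN, Helix, 31, 32, grey), (Vic, DEN, Zephyr, 7, 28, gold), (Vic, DEN, Zephyr, 7, 28, grey), (Zed, MIA, Zephyr, 31, 8, gold), (Zed, MIA, Zephyr, 31, 8, green), (Zed, MIA, Zephyr, 31, 8, grey), (Zed, MIA, Zephyr, 31, 8, white)}
Filtering on cost ≠ 7 leaves {(Vic, DEN, Helix, 31, 32, gold), (Vic, DEN, Helix, 31, 32, grey), (Zed, MIA, Zephyr, 31, 8, gold), (Zed, MIA, Zephyr, 31, 8, green), (Zed, MIA, Zephyr, 31, 8, grey), (Zed, MIA, Zephyr, 31, 8, white)}.
π_{cost, color, pid, pname, sname} gives {(31, gold, 32, Helix, Vic), (31, gold, 8, Zephyr, Zed), (31, green, 8, Zephyr, Zed), (31, grey, 32, Helix, Vic), (31, grey, 8, Zephyr, Zed), (31, white, 8, Zephyr, Zed)}.
Filtering on pname = Orion leaves {(21, blue, 40, Orion, Lee)}.
Taking the difference: {(31, gold, 32, Helix, Vic), (31, gold, 8, Zephyr, Zed), (31, green, 8, Zephyr, Zed), (31, grey, 32, Helix, Vic), (31, grey, 8, Zephyr, Zed), (31, white, 8, Zephyr, Zed)}
π_{sname, color, pid} gives {(Vic, gold, 32), (Vic, grey, 32), (Zed, gold, 8), (Zed, green, 8), (Zed, grey, 8), (Zed, white, 8)}.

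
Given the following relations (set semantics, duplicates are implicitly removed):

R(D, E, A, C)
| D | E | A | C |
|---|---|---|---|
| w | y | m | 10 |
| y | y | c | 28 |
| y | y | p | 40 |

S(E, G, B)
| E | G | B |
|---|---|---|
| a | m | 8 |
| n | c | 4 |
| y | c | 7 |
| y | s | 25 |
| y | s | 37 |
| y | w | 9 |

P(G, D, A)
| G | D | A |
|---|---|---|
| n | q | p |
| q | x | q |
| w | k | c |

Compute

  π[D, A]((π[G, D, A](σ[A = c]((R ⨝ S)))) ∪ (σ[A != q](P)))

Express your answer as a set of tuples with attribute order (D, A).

{(k, c), (q, p), (y, c)}

R ⋈ S (natural join on E): {(w, y, m, 10, c, 7), (w, y, m, 10, s, 25), (w, y, m, 10, s, 37), (w, y, m, 10, w, 9), (y, y, c, 28, c, 7), (y, y, c, 28, s, 25), (y, y, c, 28, s, 37), (y, y, c, 28, w, 9), (y, y, p, 40, c, 7), (y, y, p, 40, s, 25), (y, y, p, 40, s, 37), (y, y, p, 40, w, 9)}
Apply σ_{A = c}; surviving tuples: {(y, y, c, 28, c, 7), (y, y, c, 28, s, 25), (y, y, c, 28, s, 37), (y, y, c, 28, w, 9)}
π_{G, D, A} gives {(c, y, c), (s, y, c), (w, y, c)} (1 duplicate(s) eliminated).
Apply σ_{A != q}; surviving tuples: {(n, q, p), (w, k, c)}
Taking the union: {(c, y, c), (n, q, p), (s, y, c), (w, k, c), (w, y, c)}
π_{D, A} gives {(k, c), (q, p), (y, c)} (2 duplicate(s) eliminated).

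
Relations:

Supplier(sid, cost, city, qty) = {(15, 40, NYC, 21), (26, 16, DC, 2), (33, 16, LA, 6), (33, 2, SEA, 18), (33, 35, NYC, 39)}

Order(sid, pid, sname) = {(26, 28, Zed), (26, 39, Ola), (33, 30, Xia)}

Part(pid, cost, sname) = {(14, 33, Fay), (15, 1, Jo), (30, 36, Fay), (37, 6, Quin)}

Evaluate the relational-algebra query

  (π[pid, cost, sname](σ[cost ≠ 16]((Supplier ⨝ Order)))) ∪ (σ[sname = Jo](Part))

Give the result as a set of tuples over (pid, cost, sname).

{(15, 1, Jo), (30, 2, Xia), (30, 35, Xia)}

Natural join on sid: {(26, 16, DC, 2, 28, Zed), (26, 16, DC, 2, 39, Ola), (33, 16, LA, 6, 30, Xia), (33, 2, SEA, 18, 30, Xia), (33, 35, NYC, 39, 30, Xia)}
Selection cost ≠ 16: {(33, 2, SEA, 18, 30, Xia), (33, 35, NYC, 39, 30, Xia)}
Keep only column(s) pid, cost, sname: {(30, 2, Xia), (30, 35, Xia)}
Selection sname = Jo: {(15, 1, Jo)}
Taking the union: {(15, 1, Jo), (30, 2, Xia), (30, 35, Xia)}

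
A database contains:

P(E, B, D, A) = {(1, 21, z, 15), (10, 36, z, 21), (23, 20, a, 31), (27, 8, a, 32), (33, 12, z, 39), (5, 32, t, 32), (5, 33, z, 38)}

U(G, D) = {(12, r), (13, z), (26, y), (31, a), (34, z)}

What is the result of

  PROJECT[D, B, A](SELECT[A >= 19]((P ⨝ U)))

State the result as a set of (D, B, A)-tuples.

Natural join on D: {(1, 21, z, 15, 13), (1, 21, z, 15, 34), (10, 36, z, 21, 13), (10, 36, z, 21, 34), (23, 20, a, 31, 31), (27, 8, a, 32, 31), (33, 12, z, 39, 13), (33, 12, z, 39, 34), (5, 33, z, 38, 13), (5, 33, z, 38, 34)}
σ[A >= 19]: keep tuples satisfying A >= 19 → {(10, 36, z, 21, 13), (10, 36, z, 21, 34), (23, 20, a, 31, 31), (27, 8, a, 32, 31), (33, 12, z, 39, 13), (33, 12, z, 39, 34), (5, 33, z, 38, 13), (5, 33, z, 38, 34)}
Keep only column(s) D, B, A (3 duplicate(s) eliminated): {(a, 20, 31), (a, 8, 32), (z, 12, 39), (z, 33, 38), (z, 36, 21)}

{(a, 20, 31), (a, 8, 32), (z, 12, 39), (z, 33, 38), (z, 36, 21)}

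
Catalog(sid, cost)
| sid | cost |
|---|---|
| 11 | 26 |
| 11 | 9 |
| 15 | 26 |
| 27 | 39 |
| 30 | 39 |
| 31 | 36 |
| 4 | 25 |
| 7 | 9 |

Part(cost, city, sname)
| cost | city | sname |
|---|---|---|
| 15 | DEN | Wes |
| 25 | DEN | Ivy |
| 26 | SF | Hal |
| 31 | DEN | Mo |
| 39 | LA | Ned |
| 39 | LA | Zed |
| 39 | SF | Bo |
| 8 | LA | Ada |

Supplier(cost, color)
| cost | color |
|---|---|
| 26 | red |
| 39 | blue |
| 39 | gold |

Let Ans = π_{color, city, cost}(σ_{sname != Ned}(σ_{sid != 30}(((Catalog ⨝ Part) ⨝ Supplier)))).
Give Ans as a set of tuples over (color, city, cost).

{(blue, LA, 39), (blue, SF, 39), (gold, LA, 39), (gold, SF, 39), (red, SF, 26)}

Natural join on cost: {(11, 26, SF, Hal), (15, 26, SF, Hal), (27, 39, LA, Ned), (27, 39, LA, Zed), (27, 39, SF, Bo), (30, 39, LA, Ned), (30, 39, LA, Zed), (30, 39, SF, Bo), (4, 25, DEN, Ivy)}
Natural join on cost: {(11, 26, SF, Hal, red), (15, 26, SF, Hal, red), (27, 39, LA, Ned, blue), (27, 39, LA, Ned, gold), (27, 39, LA, Zed, blue), (27, 39, LA, Zed, gold), (27, 39, SF, Bo, blue), (27, 39, SF, Bo, gold), (30, 39, LA, Ned, blue), (30, 39, LA, Ned, gold), (30, 39, LA, Zed, blue), (30, 39, LA, Zed, gold), (30, 39, SF, Bo, blue), (30, 39, SF, Bo, gold)}
σ[sid != 30]: keep tuples satisfying sid != 30 → {(11, 26, SF, Hal, red), (15, 26, SF, Hal, red), (27, 39, LA, Ned, blue), (27, 39, LA, Ned, gold), (27, 39, LA, Zed, blue), (27, 39, LA, Zed, gold), (27, 39, SF, Bo, blue), (27, 39, SF, Bo, gold)}
σ[sname != Ned]: keep tuples satisfying sname != Ned → {(11, 26, SF, Hal, red), (15, 26, SF, Hal, red), (27, 39, LA, Zed, blue), (27, 39, LA, Zed, gold), (27, 39, SF, Bo, blue), (27, 39, SF, Bo, gold)}
π[color, city, cost]: project onto (color, city, cost) (1 duplicate(s) eliminated) → {(blue, LA, 39), (blue, SF, 39), (gold, LA, 39), (gold, SF, 39), (red, SF, 26)}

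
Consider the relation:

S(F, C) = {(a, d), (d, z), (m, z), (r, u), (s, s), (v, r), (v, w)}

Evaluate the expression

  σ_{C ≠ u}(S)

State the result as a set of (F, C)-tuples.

{(a, d), (d, z), (m, z), (s, s), (v, r), (v, w)}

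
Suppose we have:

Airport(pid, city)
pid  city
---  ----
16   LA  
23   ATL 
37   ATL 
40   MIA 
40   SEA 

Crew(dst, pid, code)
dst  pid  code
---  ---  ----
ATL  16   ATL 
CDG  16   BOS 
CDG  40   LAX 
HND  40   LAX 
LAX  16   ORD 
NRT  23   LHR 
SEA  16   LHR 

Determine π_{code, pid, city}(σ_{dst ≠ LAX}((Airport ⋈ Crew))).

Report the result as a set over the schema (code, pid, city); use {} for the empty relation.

{(ATL, 16, LA), (BOS, 16, LA), (LAX, 40, MIA), (LAX, 40, SEA), (LHR, 16, LA), (LHR, 23, ATL)}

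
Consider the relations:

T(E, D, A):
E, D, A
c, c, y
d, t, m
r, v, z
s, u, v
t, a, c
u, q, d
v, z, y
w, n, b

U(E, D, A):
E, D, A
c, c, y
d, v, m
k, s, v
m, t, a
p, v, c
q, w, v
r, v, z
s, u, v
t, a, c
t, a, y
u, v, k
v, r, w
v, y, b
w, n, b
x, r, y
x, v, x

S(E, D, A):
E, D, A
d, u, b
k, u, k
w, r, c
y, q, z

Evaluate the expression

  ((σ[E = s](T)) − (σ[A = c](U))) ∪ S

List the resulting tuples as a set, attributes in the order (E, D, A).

Selection E = s: {(s, u, v)}
Selection A = c: {(p, v, c), (t, a, c)}
Difference: {(s, u, v)} with {(p, v, c), (t, a, c)} → {(s, u, v)}
Union: {(s, u, v)} with {(d, u, b), (k, u, k), (w, r, c), (y, q, z)} → {(d, u, b), (k, u, k), (s, u, v), (w, r, c), (y, q, z)}

{(d, u, b), (k, u, k), (s, u, v), (w, r, c), (y, q, z)}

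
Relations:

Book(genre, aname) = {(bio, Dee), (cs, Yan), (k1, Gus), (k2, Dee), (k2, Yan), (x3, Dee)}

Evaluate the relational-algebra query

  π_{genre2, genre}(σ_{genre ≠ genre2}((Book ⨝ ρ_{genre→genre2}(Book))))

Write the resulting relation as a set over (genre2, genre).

{(bio, k2), (bio, x3), (cs, k2), (k2, bio), (k2, cs), (k2, x3), (x3, bio), (x3, k2)}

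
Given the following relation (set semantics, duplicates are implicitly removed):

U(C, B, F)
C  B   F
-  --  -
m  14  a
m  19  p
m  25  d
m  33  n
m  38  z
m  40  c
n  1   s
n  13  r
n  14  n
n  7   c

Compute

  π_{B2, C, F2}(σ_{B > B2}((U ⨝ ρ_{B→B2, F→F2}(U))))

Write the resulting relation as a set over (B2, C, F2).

ρ[B→B2, F→F2]: schema becomes (C, B2, F2); tuples unchanged.
U ⋈ ρ_{B→B2, F→F2}(U) (natural join on C): {(m, 14, a, 14, a), (m, 14, a, 19, p), (m, 14, a, 25, d), (m, 14, a, 33, n), (m, 14, a, 38, z), (m, 14, a, 40, c), (m, 19, p, 14, a), (m, 19, p, 19, p), (m, 19, p, 25, d), (m, 19, p, 33, n), (m, 19, p, 38, z), (m, 19, p, 40, c), (m, 25, d, 14, a), (m, 25, d, 19, p), (m, 25, d, 25, d), (m, 25, d, 33, n), (m, 25, d, 38, z), (m, 25, d, 40, c), (m, 33, n, 14, a), (m, 33, n, 19, p), (m, 33, n, 25, d), (m, 33, n, 33, n), (m, 33, n, 38, z), (m, 33, n, 40, c), (m, 38, z, 14, a), (m, 38, z, 19, p), (m, 38, z, 25, d), (m, 38, z, 33, n), (m, 38, z, 38, z), (m, 38, z, 40, c), (m, 40, c, 14, a), (m, 40, c, 19, p), (m, 40, c, 25, d), (m, 40, c, 33, n), (m, 40, c, 38, z), (m, 40, c, 40, c), (n, 1, s, 1, s), (n, 1, s, 13, r), (n, 1, s, 14, n), (n, 1, s, 7, c), (n, 13, r, 1, s), (n, 13, r, 13, r), (n, 13, r, 14, n), (n, 13, r, 7, c), (n, 14, n, 1, s), (n, 14, n, 13, r), (n, 14, n, 14, n), (n, 14, n, 7, c), (n, 7, c, 1, s), (n, 7, c, 13, r), (n, 7, c, 14, n), (n, 7, c, 7, c)}
Filtering on B > B2 leaves {(m, 19, p, 14, a), (m, 25, d, 14, a), (m, 25, d, 19, p), (m, 33, n, 14, a), (m, 33, n, 19, p), (m, 33, n, 25, d), (m, 38, z, 14, a), (m, 38, z, 19, p), (m, 38, z, 25, d), (m, 38, z, 33, n), (m, 40, c, 14, a), (m, 40, c, 19, p), (m, 40, c, 25, d), (m, 40, c, 33, n), (m, 40, c, 38, z), (n, 13, r, 1, s), (n, 13, r, 7, c), (n, 14, n, 1, s), (n, 14, n, 13, r), (n, 14, n, 7, c), (n, 7, c, 1, s)}.
Projecting to B2, C, F2 (13 duplicate(s) eliminated): {(1, n, s), (13, n, r), (14, m, a), (19, m, p), (25, m, d), (33, m, n), (38, m, z), (7, n, c)}

{(1, n, s), (13, n, r), (14, m, a), (19, m, p), (25, m, d), (33, m, n), (38, m, z), (7, n, c)}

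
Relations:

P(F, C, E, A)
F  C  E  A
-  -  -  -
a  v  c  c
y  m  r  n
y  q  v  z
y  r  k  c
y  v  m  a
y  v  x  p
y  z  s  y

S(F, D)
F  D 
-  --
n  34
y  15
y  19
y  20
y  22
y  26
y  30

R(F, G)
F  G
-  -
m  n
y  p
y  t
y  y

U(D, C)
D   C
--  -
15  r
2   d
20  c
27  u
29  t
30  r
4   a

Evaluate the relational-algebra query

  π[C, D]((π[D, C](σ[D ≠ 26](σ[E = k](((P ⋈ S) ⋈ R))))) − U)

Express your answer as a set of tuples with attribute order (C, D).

{(r, 19), (r, 20), (r, 22)}

Joining P and S on F yields {(y, m, r, n, 15), (y, m, r, n, 19), (y, m, r, n, 20), (y, m, r, n, 22), (y, m, r, n, 26), (y, m, r, n, 30), (y, q, v, z, 15), (y, q, v, z, 19), (y, q, v, z, 20), (y, q, v, z, 22), (y, q, v, z, 26), (y, q, v, z, 30), (y, r, k, c, 15), (y, r, k, c, 19), (y, r, k, c, 20), (y, r, k, c, 22), (y, r, k, c, 26), (y, r, k, c, 30), (y, v, m, a, 15), (y, v, m, a, 19), (y, v, m, a, 20), (y, v, m, a, 22), (y, v, m, a, 26), (y, v, m, a, 30), (y, v, x, p, 15), (y, v, x, p, 19), (y, v, x, p, 20), (y, v, x, p, 22), (y, v, x, p, 26), (y, v, x, p, 30), (y, z, s, y, 15), (y, z, s, y, 19), (y, z, s, y, 20), (y, z, s, y, 22), (y, z, s, y, 26), (y, z, s, y, 30)}.
Joining (P ⋈ S) and R on F yields {(y, m, r, n, 15, p), (y, m, r, n, 15, t), (y, m, r, n, 15, y), (y, m, r, n, 19, p), (y, m, r, n, 19, t), (y, m, r, n, 19, y), (y, m, r, n, 20, p), (y, m, r, n, 20, t), (y, m, r, n, 20, y), (y, m, r, n, 22, p), (y, m, r, n, 22, t), (y, m, r, n, 22, y), (y, m, r, n, 26, p), (y, m, r, n, 26, t), (y, m, r, n, 26, y), (y, m, r, n, 30, p), (y, m, r, n, 30, t), (y, m, r, n, 30, y), (y, q, v, z, 15, p), (y, q, v, z, 15, t), (y, q, v, z, 15, y), (y, q, v, z, 19, p), (y, q, v, z, 19, t), (y, q, v, z, 19, y), (y, q, v, z, 20, p), (y, q, v, z, 20, t), (y, q, v, z, 20, y), (y, q, v, z, 22, p), (y, q, v, z, 22, t), (y, q, v, z, 22, y), (y, q, v, z, 26, p), (y, q, v, z, 26, t), (y, q, v, z, 26, y), (y, q, v, z, 30, p), (y, q, v, z, 30, t), (y, q, v, z, 30, y), (y, r, k, c, 15, p), (y, r, k, c, 15, t), (y, r, k, c, 15, y), (y, r, k, c, 19, p), (y, r, k, c, 19, t), (y, r, k, c, 19, y), (y, r, k, c, 20, p), (y, r, k, c, 20, t), (y, r, k, c, 20, y), (y, r, k, c, 22, p), (y, r, k, c, 22, t), (y, r, k, c, 22, y), (y, r, k, c, 26, p), (y, r, k, c, 26, t), (y, r, k, c, 26, y), (y, r, k, c, 30, p), (y, r, k, c, 30, t), (y, r, k, c, 30, y), (y, v, m, a, 15, p), (y, v, m, a, 15, t), (y, v, m, a, 15, y), (y, v, m, a, 19, p), (y, v, m, a, 19, t), (y, v, m, a, 19, y), (y, v, m, a, 20, p), (y, v, m, a, 20, t), (y, v, m, a, 20, y), (y, v, m, a, 22, p), (y, v, m, a, 22, t), (y, v, m, a, 22, y), (y, v, m, a, 26, p), (y, v, m, a, 26, t), (y, v, m, a, 26, y), (y, v, m, a, 30, p), (y, v, m, a, 30, t), (y, v, m, a, 30, y), (y, v, x, p, 15, p), (y, v, x, p, 15, t), (y, v, x, p, 15, y), (y, v, x, p, 19, p), (y, v, x, p, 19, t), (y, v, x, p, 19, y), (y, v, x, p, 20, p), (y, v, x, p, 20, t), (y, v, x, p, 20, y), (y, v, x, p, 22, p), (y, v, x, p, 22, t), (y, v, x, p, 22, y), (y, v, x, p, 26, p), (y, v, x, p, 26, t), (y, v, x, p, 26, y), (y, v, x, p, 30, p), (y, v, x, p, 30, t), (y, v, x, p, 30, y), (y, z, s, y, 15, p), (y, z, s, y, 15, t), (y, z, s, y, 15, y), (y, z, s, y, 19, p), (y, z, s, y, 19, t), (y, z, s, y, 19, y), (y, z, s, y, 20, p), (y, z, s, y, 20, t), (y, z, s, y, 20, y), (y, z, s, y, 22, p), (y, z, s, y, 22, t), (y, z, s, y, 22, y), (y, z, s, y, 26, p), (y, z, s, y, 26, t), (y, z, s, y, 26, y), (y, z, s, y, 30, p), (y, z, s, y, 30, t), (y, z, s, y, 30, y)}.
Selection E = k: {(y, r, k, c, 15, p), (y, r, k, c, 15, t), (y, r, k, c, 15, y), (y, r, k, c, 19, p), (y, r, k, c, 19, t), (y, r, k, c, 19, y), (y, r, k, c, 20, p), (y, r, k, c, 20, t), (y, r, k, c, 20, y), (y, r, k, c, 22, p), (y, r, k, c, 22, t), (y, r, k, c, 22, y), (y, r, k, c, 26, p), (y, r, k, c, 26, t), (y, r, k, c, 26, y), (y, r, k, c, 30, p), (y, r, k, c, 30, t), (y, r, k, c, 30, y)}
Selection D ≠ 26: {(y, r, k, c, 15, p), (y, r, k, c, 15, t), (y, r, k, c, 15, y), (y, r, k, c, 19, p), (y, r, k, c, 19, t), (y, r, k, c, 19, y), (y, r, k, c, 20, p), (y, r, k, c, 20, t), (y, r, k, c, 20, y), (y, r, k, c, 22, p), (y, r, k, c, 22, t), (y, r, k, c, 22, y), (y, r, k, c, 30, p), (y, r, k, c, 30, t), (y, r, k, c, 30, y)}
π[D, C]: project onto (D, C) (10 duplicate(s) eliminated) → {(15, r), (19, r), (20, r), (22, r), (30, r)}
Difference: {(15, r), (19, r), (20, r), (22, r), (30, r)} with {(15, r), (2, d), (20, c), (27, u), (29, t), (30, r), (4, a)} → {(19, r), (20, r), (22, r)}
π[C, D]: project onto (C, D) → {(r, 19), (r, 20), (r, 22)}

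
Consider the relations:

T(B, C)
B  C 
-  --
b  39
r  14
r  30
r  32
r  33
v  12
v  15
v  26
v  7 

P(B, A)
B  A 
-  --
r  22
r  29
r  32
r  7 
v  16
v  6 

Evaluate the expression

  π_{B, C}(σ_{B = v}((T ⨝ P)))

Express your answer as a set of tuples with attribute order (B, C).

T ⋈ P (natural join on B): {(r, 14, 22), (r, 14, 29), (r, 14, 32), (r, 14, 7), (r, 30, 22), (r, 30, 29), (r, 30, 32), (r, 30, 7), (r, 32, 22), (r, 32, 29), (r, 32, 32), (r, 32, 7), (r, 33, 22), (r, 33, 29), (r, 33, 32), (r, 33, 7), (v, 12, 16), (v, 12, 6), (v, 15, 16), (v, 15, 6), (v, 26, 16), (v, 26, 6), (v, 7, 16), (v, 7, 6)}
σ[B = v]: keep tuples satisfying B = v → {(v, 12, 16), (v, 12, 6), (v, 15, 16), (v, 15, 6), (v, 26, 16), (v, 26, 6), (v, 7, 16), (v, 7, 6)}
Keep only column(s) B, C (4 duplicate(s) eliminated): {(v, 12), (v, 15), (v, 26), (v, 7)}

{(v, 12), (v, 15), (v, 26), (v, 7)}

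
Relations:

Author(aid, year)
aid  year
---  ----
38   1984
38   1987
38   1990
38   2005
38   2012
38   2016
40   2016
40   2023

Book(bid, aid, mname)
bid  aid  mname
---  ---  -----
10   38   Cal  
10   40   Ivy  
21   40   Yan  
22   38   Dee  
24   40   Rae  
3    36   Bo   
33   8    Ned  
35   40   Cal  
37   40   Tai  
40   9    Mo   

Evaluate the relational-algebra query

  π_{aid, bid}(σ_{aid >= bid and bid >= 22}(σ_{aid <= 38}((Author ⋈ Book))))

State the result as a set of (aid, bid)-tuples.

Natural join on aid: {(38, 1984, 10, Cal), (38, 1984, 22, Dee), (38, 1987, 10, Cal), (38, 1987, 22, Dee), (38, 1990, 10, Cal), (38, 1990, 22, Dee), (38, 2005, 10, Cal), (38, 2005, 22, Dee), (38, 2012, 10, Cal), (38, 2012, 22, Dee), (38, 2016, 10, Cal), (38, 2016, 22, Dee), (40, 2016, 10, Ivy), (40, 2016, 21, Yan), (40, 2016, 24, Rae), (40, 2016, 35, Cal), (40, 2016, 37, Tai), (40, 2023, 10, Ivy), (40, 2023, 21, Yan), (40, 2023, 24, Rae), (40, 2023, 35, Cal), (40, 2023, 37, Tai)}
Filtering on aid <= 38 leaves {(38, 1984, 10, Cal), (38, 1984, 22, Dee), (38, 1987, 10, Cal), (38, 1987, 22, Dee), (38, 1990, 10, Cal), (38, 1990, 22, Dee), (38, 2005, 10, Cal), (38, 2005, 22, Dee), (38, 2012, 10, Cal), (38, 2012, 22, Dee), (38, 2016, 10, Cal), (38, 2016, 22, Dee)}.
Filtering on aid >= bid and bid >= 22 leaves {(38, 1984, 22, Dee), (38, 1987, 22, Dee), (38, 1990, 22, Dee), (38, 2005, 22, Dee), (38, 2012, 22, Dee), (38, 2016, 22, Dee)}.
π_{aid, bid} gives {(38, 22)} (5 duplicate(s) eliminated).

{(38, 22)}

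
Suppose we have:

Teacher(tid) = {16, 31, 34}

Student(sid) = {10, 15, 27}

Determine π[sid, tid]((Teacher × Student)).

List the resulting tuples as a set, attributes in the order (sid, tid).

{(10, 16), (10, 31), (10, 34), (15, 16), (15, 31), (15, 34), (27, 16), (27, 31), (27, 34)}

Teacher × Student: Cartesian product, 3·3 = 9 tuples over (tid, sid).
Projecting to sid, tid: {(10, 16), (10, 31), (10, 34), (15, 16), (15, 31), (15, 34), (27, 16), (27, 31), (27, 34)}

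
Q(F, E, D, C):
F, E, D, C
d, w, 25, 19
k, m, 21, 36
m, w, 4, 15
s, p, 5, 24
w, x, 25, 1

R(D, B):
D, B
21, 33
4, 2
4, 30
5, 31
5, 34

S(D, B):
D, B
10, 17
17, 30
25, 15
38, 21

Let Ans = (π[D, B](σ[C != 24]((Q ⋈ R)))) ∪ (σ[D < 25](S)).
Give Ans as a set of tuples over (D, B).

Natural join on D: {(k, m, 21, 36, 33), (m, w, 4, 15, 2), (m, w, 4, 15, 30), (s, p, 5, 24, 31), (s, p, 5, 24, 34)}
Apply σ_{C != 24}; surviving tuples: {(k, m, 21, 36, 33), (m, w, 4, 15, 2), (m, w, 4, 15, 30)}
Projecting to D, B: {(21, 33), (4, 2), (4, 30)}
Apply σ_{D < 25}; surviving tuples: {(10, 17), (17, 30)}
Set union of the two operands is {(10, 17), (17, 30), (21, 33), (4, 2), (4, 30)}.

{(10, 17), (17, 30), (21, 33), (4, 2), (4, 30)}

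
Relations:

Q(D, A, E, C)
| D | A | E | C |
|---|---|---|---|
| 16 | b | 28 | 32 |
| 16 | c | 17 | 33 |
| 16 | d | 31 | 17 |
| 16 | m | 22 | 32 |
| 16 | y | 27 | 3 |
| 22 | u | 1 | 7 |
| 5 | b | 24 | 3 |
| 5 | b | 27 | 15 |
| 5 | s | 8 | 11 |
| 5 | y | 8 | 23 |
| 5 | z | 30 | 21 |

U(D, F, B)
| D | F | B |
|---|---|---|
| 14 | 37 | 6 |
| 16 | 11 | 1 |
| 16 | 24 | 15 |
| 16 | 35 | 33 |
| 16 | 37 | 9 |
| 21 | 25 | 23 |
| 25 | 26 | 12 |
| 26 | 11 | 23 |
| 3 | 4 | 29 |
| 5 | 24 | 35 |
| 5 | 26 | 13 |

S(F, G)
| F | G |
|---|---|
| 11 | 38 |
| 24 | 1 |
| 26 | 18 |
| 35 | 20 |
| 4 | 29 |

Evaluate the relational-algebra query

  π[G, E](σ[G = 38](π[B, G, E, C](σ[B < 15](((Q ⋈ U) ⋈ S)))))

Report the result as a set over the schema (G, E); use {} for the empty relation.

Natural join on D: {(16, b, 28, 32, 11, 1), (16, b, 28, 32, 24, 15), (16, b, 28, 32, 35, 33), (16, b, 28, 32, 37, 9), (16, c, 17, 33, 11, 1), (16, c, 17, 33, 24, 15), (16, c, 17, 33, 35, 33), (16, c, 17, 33, 37, 9), (16, d, 31, 17, 11, 1), (16, d, 31, 17, 24, 15), (16, d, 31, 17, 35, 33), (16, d, 31, 17, 37, 9), (16, m, 22, 32, 11, 1), (16, m, 22, 32, 24, 15), (16, m, 22, 32, 35, 33), (16, m, 22, 32, 37, 9), (16, y, 27, 3, 11, 1), (16, y, 27, 3, 24, 15), (16, y, 27, 3, 35, 33), (16, y, 27, 3, 37, 9), (5, b, 24, 3, 24, 35), (5, b, 24, 3, 26, 13), (5, b, 27, 15, 24, 35), (5, b, 27, 15, 26, 13), (5, s, 8, 11, 24, 35), (5, s, 8, 11, 26, 13), (5, y, 8, 23, 24, 35), (5, y, 8, 23, 26, 13), (5, z, 30, 21, 24, 35), (5, z, 30, 21, 26, 13)}
Natural join on F: {(16, b, 28, 32, 11, 1, 38), (16, b, 28, 32, 24, 15, 1), (16, b, 28, 32, 35, 33, 20), (16, c, 17, 33, 11, 1, 38), (16, c, 17, 33, 24, 15, 1), (16, c, 17, 33, 35, 33, 20), (16, d, 31, 17, 11, 1, 38), (16, d, 31, 17, 24, 15, 1), (16, d, 31, 17, 35, 33, 20), (16, m, 22, 32, 11, 1, 38), (16, m, 22, 32, 24, 15, 1), (16, m, 22, 32, 35, 33, 20), (16, y, 27, 3, 11, 1, 38), (16, y, 27, 3, 24, 15, 1), (16, y, 27, 3, 35, 33, 20), (5, b, 24, 3, 24, 35, 1), (5, b, 24, 3, 26, 13, 18), (5, b, 27, 15, 24, 35, 1), (5, b, 27, 15, 26, 13, 18), (5, s, 8, 11, 24, 35, 1), (5, s, 8, 11, 26, 13, 18), (5, y, 8, 23, 24, 35, 1), (5, y, 8, 23, 26, 13, 18), (5, z, 30, 21, 24, 35, 1), (5, z, 30, 21, 26, 13, 18)}
Selection B < 15: {(16, b, 28, 32, 11, 1, 38), (16, c, 17, 33, 11, 1, 38), (16, d, 31, 17, 11, 1, 38), (16, m, 22, 32, 11, 1, 38), (16, y, 27, 3, 11, 1, 38), (5, b, 24, 3, 26, 13, 18), (5, b, 27, 15, 26, 13, 18), (5, s, 8, 11, 26, 13, 18), (5, y, 8, 23, 26, 13, 18), (5, z, 30, 21, 26, 13, 18)}
Projecting to B, G, E, C: {(1, 38, 17, 33), (1, 38, 22, 32), (1, 38, 27, 3), (1, 38, 28, 32), (1, 38, 31, 17), (13, 18, 24, 3), (13, 18, 27, 15), (13, 18, 30, 21), (13, 18, 8, 11), (13, 18, 8, 23)}
Selection G = 38: {(1, 38, 17, 33), (1, 38, 22, 32), (1, 38, 27, 3), (1, 38, 28, 32), (1, 38, 31, 17)}
Projecting to G, E: {(38, 17), (38, 22), (38, 27), (38, 28), (38, 31)}

{(38, 17), (38, 22), (38, 27), (38, 28), (38, 31)}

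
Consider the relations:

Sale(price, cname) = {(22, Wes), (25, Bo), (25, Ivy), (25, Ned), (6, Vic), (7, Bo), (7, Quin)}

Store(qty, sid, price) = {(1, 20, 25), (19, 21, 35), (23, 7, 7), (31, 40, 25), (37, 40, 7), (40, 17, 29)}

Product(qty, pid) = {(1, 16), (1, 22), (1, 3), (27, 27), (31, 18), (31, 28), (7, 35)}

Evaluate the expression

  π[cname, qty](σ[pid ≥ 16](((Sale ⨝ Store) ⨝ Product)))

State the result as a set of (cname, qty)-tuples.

{(Bo, 1), (Bo, 31), (Ivy, 1), (Ivy, 31), (Ned, 1), (Ned, 31)}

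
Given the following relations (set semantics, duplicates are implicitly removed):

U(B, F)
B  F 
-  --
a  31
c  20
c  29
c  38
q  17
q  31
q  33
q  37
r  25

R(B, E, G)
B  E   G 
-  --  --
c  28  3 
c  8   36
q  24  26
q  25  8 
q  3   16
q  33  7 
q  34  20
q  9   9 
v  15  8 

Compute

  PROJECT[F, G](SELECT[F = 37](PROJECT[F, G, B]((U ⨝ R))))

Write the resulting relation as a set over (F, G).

Joining U and R on B yields {(c, 20, 28, 3), (c, 20, 8, 36), (c, 29, 28, 3), (c, 29, 8, 36), (c, 38, 28, 3), (c, 38, 8, 36), (q, 17, 24, 26), (q, 17, 25, 8), (q, 17, 3, 16), (q, 17, 33, 7), (q, 17, 34, 20), (q, 17, 9, 9), (q, 31, 24, 26), (q, 31, 25, 8), (q, 31, 3, 16), (q, 31, 33, 7), (q, 31, 34, 20), (q, 31, 9, 9), (q, 33, 24, 26), (q, 33, 25, 8), (q, 33, 3, 16), (q, 33, 33, 7), (q, 33, 34, 20), (q, 33, 9, 9), (q, 37, 24, 26), (q, 37, 25, 8), (q, 37, 3, 16), (q, 37, 33, 7), (q, 37, 34, 20), (q, 37, 9, 9)}.
π[F, G, B]: project onto (F, G, B) → {(17, 16, q), (17, 20, q), (17, 26, q), (17, 7, q), (17, 8, q), (17, 9, q), (20, 3, c), (20, 36, c), (29, 3, c), (29, 36, c), (31, 16, q), (31, 20, q), (31, 26, q), (31, 7, q), (31, 8, q), (31, 9, q), (33, 16, q), (33, 20, q), (33, 26, q), (33, 7, q), (33, 8, q), (33, 9, q), (37, 16, q), (37, 20, q), (37, 26, q), (37, 7, q), (37, 8, q), (37, 9, q), (38, 3, c), (38, 36, c)}
Selection F = 37: {(37, 16, q), (37, 20, q), (37, 26, q), (37, 7, q), (37, 8, q), (37, 9, q)}
π[F, G]: project onto (F, G) → {(37, 16), (37, 20), (37, 26), (37, 7), (37, 8), (37, 9)}

{(37, 16), (37, 20), (37, 26), (37, 7), (37, 8), (37, 9)}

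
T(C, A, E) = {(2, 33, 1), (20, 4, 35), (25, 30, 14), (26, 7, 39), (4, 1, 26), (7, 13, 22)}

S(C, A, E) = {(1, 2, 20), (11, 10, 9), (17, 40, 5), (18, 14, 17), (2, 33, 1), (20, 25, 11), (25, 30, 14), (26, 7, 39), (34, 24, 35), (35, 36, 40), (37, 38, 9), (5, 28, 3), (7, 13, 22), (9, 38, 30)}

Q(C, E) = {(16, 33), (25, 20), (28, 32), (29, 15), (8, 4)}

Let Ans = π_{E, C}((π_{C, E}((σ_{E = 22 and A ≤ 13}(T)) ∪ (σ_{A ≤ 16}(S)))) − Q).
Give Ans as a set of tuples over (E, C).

{(17, 18), (20, 1), (22, 7), (39, 26), (9, 11)}

Selection E = 22 and A ≤ 13: {(7, 13, 22)}
Selection A ≤ 16: {(1, 2, 20), (11, 10, 9), (18, 14, 17), (26, 7, 39), (7, 13, 22)}
Taking the union: {(1, 2, 20), (11, 10, 9), (18, 14, 17), (26, 7, 39), (7, 13, 22)}
π[C, E]: project onto (C, E) → {(1, 20), (11, 9), (18, 17), (26, 39), (7, 22)}
Taking the difference: {(1, 20), (11, 9), (18, 17), (26, 39), (7, 22)}
π[E, C]: project onto (E, C) → {(17, 18), (20, 1), (22, 7), (39, 26), (9, 11)}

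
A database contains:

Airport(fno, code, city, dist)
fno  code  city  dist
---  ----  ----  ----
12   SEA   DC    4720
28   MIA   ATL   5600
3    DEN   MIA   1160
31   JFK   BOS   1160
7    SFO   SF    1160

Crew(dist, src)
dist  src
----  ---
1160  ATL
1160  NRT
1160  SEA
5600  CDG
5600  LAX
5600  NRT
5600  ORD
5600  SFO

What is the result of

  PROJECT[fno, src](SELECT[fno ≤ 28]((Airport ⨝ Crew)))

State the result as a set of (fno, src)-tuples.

{(28, CDG), (28, LAX), (28, NRT), (28, ORD), (28, SFO), (3, ATL), (3, NRT), (3, SEA), (7, ATL), (7, NRT), (7, SEA)}

Joining Airport and Crew on dist yields {(28, MIA, ATL, 5600, CDG), (28, MIA, ATL, 5600, LAX), (28, MIA, ATL, 5600, NRT), (28, MIA, ATL, 5600, ORD), (28, MIA, ATL, 5600, SFO), (3, DEN, MIA, 1160, ATL), (3, DEN, MIA, 1160, NRT), (3, DEN, MIA, 1160, SEA), (31, JFK, BOS, 1160, ATL), (31, JFK, BOS, 1160, NRT), (31, JFK, BOS, 1160, SEA), (7, SFO, SF, 1160, ATL), (7, SFO, SF, 1160, NRT), (7, SFO, SF, 1160, SEA)}.
Filtering on fno ≤ 28 leaves {(28, MIA, ATL, 5600, CDG), (28, MIA, ATL, 5600, LAX), (28, MIA, ATL, 5600, NRT), (28, MIA, ATL, 5600, ORD), (28, MIA, ATL, 5600, SFO), (3, DEN, MIA, 1160, ATL), (3, DEN, MIA, 1160, NRT), (3, DEN, MIA, 1160, SEA), (7, SFO, SF, 1160, ATL), (7, SFO, SF, 1160, NRT), (7, SFO, SF, 1160, SEA)}.
π[fno, src]: project onto (fno, src) → {(28, CDG), (28, LAX), (28, NRT), (28, ORD), (28, SFO), (3, ATL), (3, NRT), (3, SEA), (7, ATL), (7, NRT), (7, SEA)}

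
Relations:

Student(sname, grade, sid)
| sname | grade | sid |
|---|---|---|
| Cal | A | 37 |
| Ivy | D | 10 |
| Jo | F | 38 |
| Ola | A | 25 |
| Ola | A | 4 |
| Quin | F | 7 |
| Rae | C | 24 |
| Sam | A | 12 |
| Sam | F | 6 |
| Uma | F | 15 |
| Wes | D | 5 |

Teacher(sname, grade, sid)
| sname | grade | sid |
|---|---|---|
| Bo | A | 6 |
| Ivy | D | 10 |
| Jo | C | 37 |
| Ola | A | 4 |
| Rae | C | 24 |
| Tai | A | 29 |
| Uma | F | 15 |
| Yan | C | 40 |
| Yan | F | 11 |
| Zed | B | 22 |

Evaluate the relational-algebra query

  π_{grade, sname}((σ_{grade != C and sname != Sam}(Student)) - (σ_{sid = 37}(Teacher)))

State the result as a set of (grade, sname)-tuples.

{(A, Cal), (A, Ola), (D, Ivy), (D, Wes), (F, Jo), (F, Quin), (F, Uma)}

Apply σ_{grade != C and sname != Sam}; surviving tuples: {(Cal, A, 37), (Ivy, D, 10), (Jo, F, 38), (Ola, A, 25), (Ola, A, 4), (Quin, F, 7), (Uma, F, 15), (Wes, D, 5)}
Apply σ_{sid = 37}; surviving tuples: {(Jo, C, 37)}
Set difference of the two operands is {(Cal, A, 37), (Ivy, D, 10), (Jo, F, 38), (Ola, A, 25), (Ola, A, 4), (Quin, F, 7), (Uma, F, 15), (Wes, D, 5)}.
π[grade, sname]: project onto (grade, sname) (1 duplicate(s) eliminated) → {(A, Cal), (A, Ola), (D, Ivy), (D, Wes), (F, Jo), (F, Quin), (F, Uma)}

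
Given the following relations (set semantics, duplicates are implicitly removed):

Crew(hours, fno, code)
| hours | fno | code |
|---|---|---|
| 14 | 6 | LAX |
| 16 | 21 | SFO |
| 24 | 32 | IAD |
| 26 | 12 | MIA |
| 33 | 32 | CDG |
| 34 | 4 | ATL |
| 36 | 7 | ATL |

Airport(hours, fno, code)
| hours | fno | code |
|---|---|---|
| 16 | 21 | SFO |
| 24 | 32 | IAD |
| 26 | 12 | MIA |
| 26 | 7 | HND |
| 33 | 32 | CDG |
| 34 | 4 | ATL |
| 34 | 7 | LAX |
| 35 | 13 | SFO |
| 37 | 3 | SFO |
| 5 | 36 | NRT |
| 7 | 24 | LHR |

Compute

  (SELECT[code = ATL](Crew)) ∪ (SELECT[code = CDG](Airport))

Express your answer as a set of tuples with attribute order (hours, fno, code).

{(33, 32, CDG), (34, 4, ATL), (36, 7, ATL)}

Apply σ_{code = ATL}; surviving tuples: {(34, 4, ATL), (36, 7, ATL)}
Apply σ_{code = CDG}; surviving tuples: {(33, 32, CDG)}
Taking the union: {(33, 32, CDG), (34, 4, ATL), (36, 7, ATL)}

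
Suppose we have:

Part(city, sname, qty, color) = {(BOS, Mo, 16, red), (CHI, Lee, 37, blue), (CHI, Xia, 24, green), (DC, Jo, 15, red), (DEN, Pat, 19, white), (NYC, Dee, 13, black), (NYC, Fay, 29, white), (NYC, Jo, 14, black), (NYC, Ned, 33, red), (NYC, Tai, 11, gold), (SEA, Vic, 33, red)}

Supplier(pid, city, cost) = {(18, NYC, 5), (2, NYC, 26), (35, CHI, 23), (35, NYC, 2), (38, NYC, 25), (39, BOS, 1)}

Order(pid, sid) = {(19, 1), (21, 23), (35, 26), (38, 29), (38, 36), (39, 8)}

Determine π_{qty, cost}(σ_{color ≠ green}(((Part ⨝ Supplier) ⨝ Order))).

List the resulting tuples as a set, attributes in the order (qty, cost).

{(11, 2), (11, 25), (13, 2), (13, 25), (14, 2), (14, 25), (16, 1), (29, 2), (29, 25), (33, 2), (33, 25), (37, 23)}

Natural join on city: {(BOS, Mo, 16, red, 39, 1), (CHI, Lee, 37, blue, 35, 23), (CHI, Xia, 24, green, 35, 23), (NYC, Dee, 13, black, 18, 5), (NYC, Dee, 13, black, 2, 26), (NYC, Dee, 13, black, 35, 2), (NYC, Dee, 13, black, 38, 25), (NYC, Fay, 29, white, 18, 5), (NYC, Fay, 29, white, 2, 26), (NYC, Fay, 29, white, 35, 2), (NYC, Fay, 29, white, 38, 25), (NYC, Jo, 14, black, 18, 5), (NYC, Jo, 14, black, 2, 26), (NYC, Jo, 14, black, 35, 2), (NYC, Jo, 14, black, 38, 25), (NYC, Ned, 33, red, 18, 5), (NYC, Ned, 33, red, 2, 26), (NYC, Ned, 33, red, 35, 2), (NYC, Ned, 33, red, 38, 25), (NYC, Tai, 11, gold, 18, 5), (NYC, Tai, 11, gold, 2, 26), (NYC, Tai, 11, gold, 35, 2), (NYC, Tai, 11, gold, 38, 25)}
Natural join on pid: {(BOS, Mo, 16, red, 39, 1, 8), (CHI, Lee, 37, blue, 35, 23, 26), (CHI, Xia, 24, green, 35, 23, 26), (NYC, Dee, 13, black, 35, 2, 26), (NYC, Dee, 13, black, 38, 25, 29), (NYC, Dee, 13, black, 38, 25, 36), (NYC, Fay, 29, white, 35, 2, 26), (NYC, Fay, 29, white, 38, 25, 29), (NYC, Fay, 29, white, 38, 25, 36), (NYC, Jo, 14, black, 35, 2, 26), (NYC, Jo, 14, black, 38, 25, 29), (NYC, Jo, 14, black, 38, 25, 36), (NYC, Ned, 33, red, 35, 2, 26), (NYC, Ned, 33, red, 38, 25, 29), (NYC, Ned, 33, red, 38, 25, 36), (NYC, Tai, 11, gold, 35, 2, 26), (NYC, Tai, 11, gold, 38, 25, 29), (NYC, Tai, 11, gold, 38, 25, 36)}
Filtering on color ≠ green leaves {(BOS, Mo, 16, red, 39, 1, 8), (CHI, Lee, 37, blue, 35, 23, 26), (NYC, Dee, 13, black, 35, 2, 26), (NYC, Dee, 13, black, 38, 25, 29), (NYC, Dee, 13, black, 38, 25, 36), (NYC, Fay, 29, white, 35, 2, 26), (NYC, Fay, 29, white, 38, 25, 29), (NYC, Fay, 29, white, 38, 25, 36), (NYC, Jo, 14, black, 35, 2, 26), (NYC, Jo, 14, black, 38, 25, 29), (NYC, Jo, 14, black, 38, 25, 36), (NYC, Ned, 33, red, 35, 2, 26), (NYC, Ned, 33, red, 38, 25, 29), (NYC, Ned, 33, red, 38, 25, 36), (NYC, Tai, 11, gold, 35, 2, 26), (NYC, Tai, 11, gold, 38, 25, 29), (NYC, Tai, 11, gold, 38, 25, 36)}.
π[qty, cost]: project onto (qty, cost) (5 duplicate(s) eliminated) → {(11, 2), (11, 25), (13, 2), (13, 25), (14, 2), (14, 25), (16, 1), (29, 2), (29, 25), (33, 2), (33, 25), (37, 23)}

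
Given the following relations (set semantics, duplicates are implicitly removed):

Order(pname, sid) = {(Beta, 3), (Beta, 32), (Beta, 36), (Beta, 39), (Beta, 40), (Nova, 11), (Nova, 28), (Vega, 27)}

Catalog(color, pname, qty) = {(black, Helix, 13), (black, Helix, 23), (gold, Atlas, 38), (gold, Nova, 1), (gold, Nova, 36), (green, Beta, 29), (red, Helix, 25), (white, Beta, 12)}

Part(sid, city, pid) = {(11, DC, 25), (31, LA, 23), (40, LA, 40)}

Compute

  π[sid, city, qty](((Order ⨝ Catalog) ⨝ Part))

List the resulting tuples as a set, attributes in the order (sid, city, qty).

Joining Order and Catalog on pname yields {(Beta, 3, green, 29), (Beta, 3, white, 12), (Beta, 32, green, 29), (Beta, 32, white, 12), (Beta, 36, green, 29), (Beta, 36, white, 12), (Beta, 39, green, 29), (Beta, 39, white, 12), (Beta, 40, green, 29), (Beta, 40, white, 12), (Nova, 11, gold, 1), (Nova, 11, gold, 36), (Nova, 28, gold, 1), (Nova, 28, gold, 36)}.
Joining (Order ⨝ Catalog) and Part on sid yields {(Beta, 40, green, 29, LA, 40), (Beta, 40, white, 12, LA, 40), (Nova, 11, gold, 1, DC, 25), (Nova, 11, gold, 36, DC, 25)}.
Keep only column(s) sid, city, qty: {(11, DC, 1), (11, DC, 36), (40, LA, 12), (40, LA, 29)}

{(11, DC, 1), (11, DC, 36), (40, LA, 12), (40, LA, 29)}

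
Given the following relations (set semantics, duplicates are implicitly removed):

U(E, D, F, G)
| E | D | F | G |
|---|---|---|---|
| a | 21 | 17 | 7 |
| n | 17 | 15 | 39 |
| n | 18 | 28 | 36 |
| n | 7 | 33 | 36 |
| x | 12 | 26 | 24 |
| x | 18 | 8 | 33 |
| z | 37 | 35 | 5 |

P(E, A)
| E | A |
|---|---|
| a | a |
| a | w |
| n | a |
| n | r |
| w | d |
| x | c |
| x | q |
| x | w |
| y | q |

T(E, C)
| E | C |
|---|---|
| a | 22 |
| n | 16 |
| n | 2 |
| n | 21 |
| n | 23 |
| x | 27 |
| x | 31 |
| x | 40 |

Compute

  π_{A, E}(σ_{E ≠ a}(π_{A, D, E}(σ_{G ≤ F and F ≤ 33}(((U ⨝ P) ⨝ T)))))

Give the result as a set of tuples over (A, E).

{(c, x), (q, x), (w, x)}

U ⋈ P (natural join on E): {(a, 21, 17, 7, a), (a, 21, 17, 7, w), (n, 17, 15, 39, a), (n, 17, 15, 39, r), (n, 18, 28, 36, a), (n, 18, 28, 36, r), (n, 7, 33, 36, a), (n, 7, 33, 36, r), (x, 12, 26, 24, c), (x, 12, 26, 24, q), (x, 12, 26, 24, w), (x, 18, 8, 33, c), (x, 18, 8, 33, q), (x, 18, 8, 33, w)}
(U ⨝ P) ⋈ T (natural join on E): {(a, 21, 17, 7, a, 22), (a, 21, 17, 7, w, 22), (n, 17, 15, 39, a, 16), (n, 17, 15, 39, a, 2), (n, 17, 15, 39, a, 21), (n, 17, 15, 39, a, 23), (n, 17, 15, 39, r, 16), (n, 17, 15, 39, r, 2), (n, 17, 15, 39, r, 21), (n, 17, 15, 39, r, 23), (n, 18, 28, 36, a, 16), (n, 18, 28, 36, a, 2), (n, 18, 28, 36, a, 21), (n, 18, 28, 36, a, 23), (n, 18, 28, 36, r, 16), (n, 18, 28, 36, r, 2), (n, 18, 28, 36, r, 21), (n, 18, 28, 36, r, 23), (n, 7, 33, 36, a, 16), (n, 7, 33, 36, a, 2), (n, 7, 33, 36, a, 21), (n, 7, 33, 36, a, 23), (n, 7, 33, 36, r, 16), (n, 7, 33, 36, r, 2), (n, 7, 33, 36, r, 21), (n, 7, 33, 36, r, 23), (x, 12, 26, 24, c, 27), (x, 12, 26, 24, c, 31), (x, 12, 26, 24, c, 40), (x, 12, 26, 24, q, 27), (x, 12, 26, 24, q, 31), (x, 12, 26, 24, q, 40), (x, 12, 26, 24, w, 27), (x, 12, 26, 24, w, 31), (x, 12, 26, 24, w, 40), (x, 18, 8, 33, c, 27), (x, 18, 8, 33, c, 31), (x, 18, 8, 33, c, 40), (x, 18, 8, 33, q, 27), (x, 18, 8, 33, q, 31), (x, 18, 8, 33, q, 40), (x, 18, 8, 33, w, 27), (x, 18, 8, 33, w, 31), (x, 18, 8, 33, w, 40)}
σ[G ≤ F and F ≤ 33]: keep tuples satisfying G ≤ F and F ≤ 33 → {(a, 21, 17, 7, a, 22), (a, 21, 17, 7, w, 22), (x, 12, 26, 24, c, 27), (x, 12, 26, 24, c, 31), (x, 12, 26, 24, c, 40), (x, 12, 26, 24, q, 27), (x, 12, 26, 24, q, 31), (x, 12, 26, 24, q, 40), (x, 12, 26, 24, w, 27), (x, 12, 26, 24, w, 31), (x, 12, 26, 24, w, 40)}
Projecting to A, D, E (6 duplicate(s) eliminated): {(a, 21, a), (c, 12, x), (q, 12, x), (w, 12, x), (w, 21, a)}
σ[E ≠ a]: keep tuples satisfying E ≠ a → {(c, 12, x), (q, 12, x), (w, 12, x)}
Projecting to A, E: {(c, x), (q, x), (w, x)}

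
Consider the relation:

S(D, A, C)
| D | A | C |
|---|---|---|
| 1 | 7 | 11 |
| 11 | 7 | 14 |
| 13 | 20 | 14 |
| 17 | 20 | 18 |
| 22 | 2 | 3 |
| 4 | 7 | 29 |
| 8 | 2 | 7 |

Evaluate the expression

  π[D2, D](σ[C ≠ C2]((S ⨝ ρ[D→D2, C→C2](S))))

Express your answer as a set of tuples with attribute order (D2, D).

{(1, 11), (1, 4), (11, 1), (11, 4), (13, 17), (17, 13), (22, 8), (4, 1), (4, 11), (8, 22)}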